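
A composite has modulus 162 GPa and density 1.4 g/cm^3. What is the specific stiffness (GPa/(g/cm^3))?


Specific stiffness = E/rho = 162/1.4 = 115.7 GPa/(g/cm^3)

115.7 GPa/(g/cm^3)


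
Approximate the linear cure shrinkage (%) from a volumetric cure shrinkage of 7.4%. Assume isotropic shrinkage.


Linear shrinkage ≈ vol_shrink/3 = 7.4/3 = 2.467%

2.467%


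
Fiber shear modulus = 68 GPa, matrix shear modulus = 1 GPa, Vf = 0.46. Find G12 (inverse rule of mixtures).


1/G12 = Vf/Gf + (1-Vf)/Gm = 0.46/68 + 0.54/1
G12 = 1.83 GPa

1.83 GPa


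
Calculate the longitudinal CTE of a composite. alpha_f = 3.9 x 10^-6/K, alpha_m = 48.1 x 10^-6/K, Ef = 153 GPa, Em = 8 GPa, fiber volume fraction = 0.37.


E1 = Ef*Vf + Em*(1-Vf) = 61.65
alpha_1 = (alpha_f*Ef*Vf + alpha_m*Em*(1-Vf))/E1 = 7.51 x 10^-6/K

7.51 x 10^-6/K


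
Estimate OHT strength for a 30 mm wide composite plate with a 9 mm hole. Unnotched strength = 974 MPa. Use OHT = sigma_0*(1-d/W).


OHT = sigma_0*(1-d/W) = 974*(1-9/30) = 681.8 MPa

681.8 MPa


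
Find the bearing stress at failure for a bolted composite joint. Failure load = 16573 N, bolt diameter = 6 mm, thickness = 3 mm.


sigma_br = F/(d*h) = 16573/(6*3) = 920.7 MPa

920.7 MPa


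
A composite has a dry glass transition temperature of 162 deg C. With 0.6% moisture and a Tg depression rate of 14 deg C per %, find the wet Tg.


Tg_wet = Tg_dry - k*moisture = 162 - 14*0.6 = 153.6 deg C

153.6 deg C


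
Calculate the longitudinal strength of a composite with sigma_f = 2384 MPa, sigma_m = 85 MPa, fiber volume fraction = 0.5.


sigma_1 = sigma_f*Vf + sigma_m*(1-Vf) = 2384*0.5 + 85*0.5 = 1234.5 MPa

1234.5 MPa


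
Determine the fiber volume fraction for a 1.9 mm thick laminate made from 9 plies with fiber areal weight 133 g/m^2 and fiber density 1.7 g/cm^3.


Vf = n * FAW / (rho_f * h * 1000) = 9 * 133 / (1.7 * 1.9 * 1000) = 0.3706

0.3706


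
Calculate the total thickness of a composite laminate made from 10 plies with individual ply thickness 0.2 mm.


h = n * t_ply = 10 * 0.2 = 2.0 mm

2.0 mm


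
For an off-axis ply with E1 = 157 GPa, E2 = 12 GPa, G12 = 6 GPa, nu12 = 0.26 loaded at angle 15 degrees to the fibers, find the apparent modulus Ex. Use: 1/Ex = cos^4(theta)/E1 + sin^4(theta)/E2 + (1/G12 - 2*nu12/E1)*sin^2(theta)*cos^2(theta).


cos^4(15) = 0.870513, sin^4(15) = 0.004487, sin^2(15)*cos^2(15) = 0.0625
1/G12 - 2*nu12/E1 = 1/6 - 2*0.26/157 = 0.163355 GPa^-1
1/Ex = 0.870513/157 + 0.004487/12 + 0.163355*0.0625 = 0.0161283 GPa^-1
Ex = 62.0 GPa

62.0 GPa


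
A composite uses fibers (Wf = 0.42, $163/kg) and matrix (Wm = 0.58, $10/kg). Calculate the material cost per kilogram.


Cost = cost_f*Wf + cost_m*Wm = 163*0.42 + 10*0.58 = $74.26/kg

$74.26/kg


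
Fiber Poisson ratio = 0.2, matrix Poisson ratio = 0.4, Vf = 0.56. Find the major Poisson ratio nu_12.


nu_12 = nu_f*Vf + nu_m*(1-Vf) = 0.2*0.56 + 0.4*0.44 = 0.288

0.288


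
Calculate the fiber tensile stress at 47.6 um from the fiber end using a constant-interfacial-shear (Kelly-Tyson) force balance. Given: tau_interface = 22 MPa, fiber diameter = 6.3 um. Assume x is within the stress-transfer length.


Force balance: sigma_f * (pi*d^2/4) = tau * (pi*d) * x  ->  sigma_f = 4 * tau * x / d
sigma_f = 4 * 22 * 47.6 / 6.3 = 664.9 MPa

664.9 MPa


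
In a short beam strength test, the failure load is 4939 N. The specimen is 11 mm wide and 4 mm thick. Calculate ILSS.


ILSS = 3F/(4bh) = 3*4939/(4*11*4) = 84.19 MPa

84.19 MPa


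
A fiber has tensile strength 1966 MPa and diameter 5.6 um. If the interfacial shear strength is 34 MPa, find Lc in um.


Lc = sigma_f * d / (2 * tau_i) = 1966 * 5.6 / (2 * 34) = 161.9 um

161.9 um


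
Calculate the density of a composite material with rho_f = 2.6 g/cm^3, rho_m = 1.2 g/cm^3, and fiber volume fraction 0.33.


rho_c = rho_f*Vf + rho_m*(1-Vf) = 2.6*0.33 + 1.2*0.67 = 1.662 g/cm^3

1.662 g/cm^3


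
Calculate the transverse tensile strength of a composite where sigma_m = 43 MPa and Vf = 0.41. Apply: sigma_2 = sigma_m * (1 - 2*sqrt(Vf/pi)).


factor = 1 - 2*sqrt(0.41/pi) = 0.2775
sigma_2 = 43 * 0.2775 = 11.93 MPa

11.93 MPa


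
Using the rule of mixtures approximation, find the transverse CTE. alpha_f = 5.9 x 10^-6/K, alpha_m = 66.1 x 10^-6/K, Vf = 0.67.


alpha_2 = alpha_f*Vf + alpha_m*(1-Vf) = 5.9*0.67 + 66.1*0.33 = 25.8 x 10^-6/K

25.8 x 10^-6/K


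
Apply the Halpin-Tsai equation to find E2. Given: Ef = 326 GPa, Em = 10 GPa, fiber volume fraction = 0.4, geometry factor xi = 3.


eta = (Ef/Em - 1)/(Ef/Em + xi) = (32.6 - 1)/(32.6 + 3) = 0.8876
E2 = Em*(1+xi*eta*Vf)/(1-eta*Vf) = 32.02 GPa

32.02 GPa


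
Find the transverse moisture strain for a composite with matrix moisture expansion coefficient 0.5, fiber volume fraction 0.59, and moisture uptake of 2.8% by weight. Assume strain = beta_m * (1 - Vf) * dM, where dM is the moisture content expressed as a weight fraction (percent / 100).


dM = 2.8/100 = 0.028
strain = beta_m * (1-Vf) * dM = 0.5 * 0.41 * 0.028 = 0.00574

0.00574


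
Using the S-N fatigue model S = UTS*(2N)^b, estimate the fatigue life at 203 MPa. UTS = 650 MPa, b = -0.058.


N = 0.5 * (S/UTS)^(1/b) = 0.5 * (203/650)^(1/-0.058) = 2.5886e+08 cycles

2.5886e+08 cycles


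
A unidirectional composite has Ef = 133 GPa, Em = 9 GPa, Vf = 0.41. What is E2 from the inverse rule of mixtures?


1/E2 = Vf/Ef + (1-Vf)/Em = 0.41/133 + 0.59/9
E2 = 14.57 GPa

14.57 GPa


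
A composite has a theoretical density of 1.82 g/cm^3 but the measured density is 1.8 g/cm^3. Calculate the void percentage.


Void% = (rho_theo - rho_actual)/rho_theo * 100 = (1.82 - 1.8)/1.82 * 100 = 1.1%

1.1%


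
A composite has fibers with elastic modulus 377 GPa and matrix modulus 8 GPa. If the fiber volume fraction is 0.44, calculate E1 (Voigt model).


E1 = Ef*Vf + Em*(1-Vf) = 377*0.44 + 8*0.56 = 170.36 GPa

170.36 GPa


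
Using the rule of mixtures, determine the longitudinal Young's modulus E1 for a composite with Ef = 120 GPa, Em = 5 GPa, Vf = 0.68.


E1 = Ef*Vf + Em*(1-Vf) = 120*0.68 + 5*0.32 = 83.2 GPa

83.2 GPa


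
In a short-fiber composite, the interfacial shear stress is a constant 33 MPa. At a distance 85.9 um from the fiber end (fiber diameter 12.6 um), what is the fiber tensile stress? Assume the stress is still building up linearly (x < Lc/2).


Force balance: sigma_f * (pi*d^2/4) = tau * (pi*d) * x  ->  sigma_f = 4 * tau * x / d
sigma_f = 4 * 33 * 85.9 / 12.6 = 899.9 MPa

899.9 MPa


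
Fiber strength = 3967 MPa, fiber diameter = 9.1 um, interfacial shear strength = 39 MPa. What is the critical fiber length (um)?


Lc = sigma_f * d / (2 * tau_i) = 3967 * 9.1 / (2 * 39) = 462.8 um

462.8 um


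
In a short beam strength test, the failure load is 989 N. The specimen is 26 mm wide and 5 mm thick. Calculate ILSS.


ILSS = 3F/(4bh) = 3*989/(4*26*5) = 5.71 MPa

5.71 MPa


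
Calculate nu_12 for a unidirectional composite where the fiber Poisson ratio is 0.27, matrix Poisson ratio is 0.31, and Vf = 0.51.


nu_12 = nu_f*Vf + nu_m*(1-Vf) = 0.27*0.51 + 0.31*0.49 = 0.2896

0.2896


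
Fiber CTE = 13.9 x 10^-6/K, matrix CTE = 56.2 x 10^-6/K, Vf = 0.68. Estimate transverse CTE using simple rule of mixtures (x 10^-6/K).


alpha_2 = alpha_f*Vf + alpha_m*(1-Vf) = 13.9*0.68 + 56.2*0.32 = 27.4 x 10^-6/K

27.4 x 10^-6/K


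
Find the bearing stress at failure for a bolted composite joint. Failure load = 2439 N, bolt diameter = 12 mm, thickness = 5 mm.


sigma_br = F/(d*h) = 2439/(12*5) = 40.7 MPa

40.7 MPa


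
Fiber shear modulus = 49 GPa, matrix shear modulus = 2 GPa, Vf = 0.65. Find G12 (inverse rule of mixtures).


1/G12 = Vf/Gf + (1-Vf)/Gm = 0.65/49 + 0.35/2
G12 = 5.31 GPa

5.31 GPa


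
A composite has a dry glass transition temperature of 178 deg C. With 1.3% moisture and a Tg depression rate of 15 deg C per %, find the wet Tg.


Tg_wet = Tg_dry - k*moisture = 178 - 15*1.3 = 158.5 deg C

158.5 deg C


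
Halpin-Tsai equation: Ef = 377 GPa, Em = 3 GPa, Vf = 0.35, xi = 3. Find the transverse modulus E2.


eta = (Ef/Em - 1)/(Ef/Em + xi) = (125.6667 - 1)/(125.6667 + 3) = 0.9689
E2 = Em*(1+xi*eta*Vf)/(1-eta*Vf) = 9.16 GPa

9.16 GPa


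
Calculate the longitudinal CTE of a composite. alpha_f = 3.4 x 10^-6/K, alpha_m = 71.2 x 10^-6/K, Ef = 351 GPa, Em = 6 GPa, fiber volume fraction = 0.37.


E1 = Ef*Vf + Em*(1-Vf) = 133.65
alpha_1 = (alpha_f*Ef*Vf + alpha_m*Em*(1-Vf))/E1 = 5.32 x 10^-6/K

5.32 x 10^-6/K


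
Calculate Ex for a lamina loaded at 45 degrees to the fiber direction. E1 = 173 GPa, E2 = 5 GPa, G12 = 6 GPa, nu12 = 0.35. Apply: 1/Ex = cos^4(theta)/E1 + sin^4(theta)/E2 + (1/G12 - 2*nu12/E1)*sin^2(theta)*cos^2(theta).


cos^4(45) = 0.25, sin^4(45) = 0.25, sin^2(45)*cos^2(45) = 0.25
1/G12 - 2*nu12/E1 = 1/6 - 2*0.35/173 = 0.16262 GPa^-1
1/Ex = 0.25/173 + 0.25/5 + 0.16262*0.25 = 0.0921002 GPa^-1
Ex = 10.86 GPa

10.86 GPa


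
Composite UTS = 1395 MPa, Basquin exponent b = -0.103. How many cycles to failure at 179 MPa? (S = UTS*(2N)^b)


N = 0.5 * (S/UTS)^(1/b) = 0.5 * (179/1395)^(1/-0.103) = 2.2723e+08 cycles

2.2723e+08 cycles


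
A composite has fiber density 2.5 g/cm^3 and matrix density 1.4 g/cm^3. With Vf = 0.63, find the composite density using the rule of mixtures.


rho_c = rho_f*Vf + rho_m*(1-Vf) = 2.5*0.63 + 1.4*0.37 = 2.093 g/cm^3

2.093 g/cm^3


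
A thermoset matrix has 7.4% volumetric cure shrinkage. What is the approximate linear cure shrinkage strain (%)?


Linear shrinkage ≈ vol_shrink/3 = 7.4/3 = 2.467%

2.467%


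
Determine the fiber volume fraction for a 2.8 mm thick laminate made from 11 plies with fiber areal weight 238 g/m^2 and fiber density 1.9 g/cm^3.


Vf = n * FAW / (rho_f * h * 1000) = 11 * 238 / (1.9 * 2.8 * 1000) = 0.4921

0.4921


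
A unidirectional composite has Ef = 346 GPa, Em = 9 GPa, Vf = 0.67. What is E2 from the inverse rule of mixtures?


1/E2 = Vf/Ef + (1-Vf)/Em = 0.67/346 + 0.33/9
E2 = 25.9 GPa

25.9 GPa


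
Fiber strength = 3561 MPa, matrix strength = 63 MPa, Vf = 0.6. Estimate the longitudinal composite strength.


sigma_1 = sigma_f*Vf + sigma_m*(1-Vf) = 3561*0.6 + 63*0.4 = 2161.8 MPa

2161.8 MPa


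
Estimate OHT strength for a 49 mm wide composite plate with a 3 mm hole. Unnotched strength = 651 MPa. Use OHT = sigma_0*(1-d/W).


OHT = sigma_0*(1-d/W) = 651*(1-3/49) = 611.1 MPa

611.1 MPa


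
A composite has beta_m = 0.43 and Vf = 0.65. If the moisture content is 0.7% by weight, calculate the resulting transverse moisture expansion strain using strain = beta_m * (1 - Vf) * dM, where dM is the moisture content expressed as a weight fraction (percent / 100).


dM = 0.7/100 = 0.007
strain = beta_m * (1-Vf) * dM = 0.43 * 0.35 * 0.007 = 0.0010535

0.0010535


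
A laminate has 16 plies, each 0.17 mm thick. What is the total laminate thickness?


h = n * t_ply = 16 * 0.17 = 2.72 mm

2.72 mm


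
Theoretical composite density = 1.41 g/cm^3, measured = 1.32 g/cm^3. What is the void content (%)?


Void% = (rho_theo - rho_actual)/rho_theo * 100 = (1.41 - 1.32)/1.41 * 100 = 6.38%

6.38%


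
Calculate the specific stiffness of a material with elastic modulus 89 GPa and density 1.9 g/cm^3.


Specific stiffness = E/rho = 89/1.9 = 46.8 GPa/(g/cm^3)

46.8 GPa/(g/cm^3)


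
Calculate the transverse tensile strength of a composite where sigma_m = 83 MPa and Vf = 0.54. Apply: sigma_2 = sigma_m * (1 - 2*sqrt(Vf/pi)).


factor = 1 - 2*sqrt(0.54/pi) = 0.1708
sigma_2 = 83 * 0.1708 = 14.18 MPa

14.18 MPa


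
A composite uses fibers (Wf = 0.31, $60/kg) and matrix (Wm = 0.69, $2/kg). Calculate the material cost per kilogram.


Cost = cost_f*Wf + cost_m*Wm = 60*0.31 + 2*0.69 = $19.98/kg

$19.98/kg


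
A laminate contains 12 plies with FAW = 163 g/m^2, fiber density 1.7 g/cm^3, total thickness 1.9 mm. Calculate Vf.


Vf = n * FAW / (rho_f * h * 1000) = 12 * 163 / (1.7 * 1.9 * 1000) = 0.6056

0.6056


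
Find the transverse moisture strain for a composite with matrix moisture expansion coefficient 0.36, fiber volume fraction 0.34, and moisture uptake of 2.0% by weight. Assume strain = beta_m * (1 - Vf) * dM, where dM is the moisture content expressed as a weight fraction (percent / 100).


dM = 2.0/100 = 0.02
strain = beta_m * (1-Vf) * dM = 0.36 * 0.66 * 0.02 = 0.004752

0.004752


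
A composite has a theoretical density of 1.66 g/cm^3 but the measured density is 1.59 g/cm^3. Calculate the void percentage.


Void% = (rho_theo - rho_actual)/rho_theo * 100 = (1.66 - 1.59)/1.66 * 100 = 4.22%

4.22%


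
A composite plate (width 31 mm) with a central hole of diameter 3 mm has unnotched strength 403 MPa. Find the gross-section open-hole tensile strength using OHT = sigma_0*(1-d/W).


OHT = sigma_0*(1-d/W) = 403*(1-3/31) = 364.0 MPa

364.0 MPa


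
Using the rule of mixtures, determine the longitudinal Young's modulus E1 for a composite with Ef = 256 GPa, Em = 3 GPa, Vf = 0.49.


E1 = Ef*Vf + Em*(1-Vf) = 256*0.49 + 3*0.51 = 126.97 GPa

126.97 GPa


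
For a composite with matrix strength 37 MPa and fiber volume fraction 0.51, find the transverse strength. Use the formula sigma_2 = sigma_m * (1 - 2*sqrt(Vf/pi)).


factor = 1 - 2*sqrt(0.51/pi) = 0.1942
sigma_2 = 37 * 0.1942 = 7.18 MPa

7.18 MPa


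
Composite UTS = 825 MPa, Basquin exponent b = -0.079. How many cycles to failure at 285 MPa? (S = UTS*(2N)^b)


N = 0.5 * (S/UTS)^(1/b) = 0.5 * (285/825)^(1/-0.079) = 348436.0035 cycles

348436.0035 cycles


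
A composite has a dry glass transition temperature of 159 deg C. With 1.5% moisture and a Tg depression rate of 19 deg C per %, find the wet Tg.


Tg_wet = Tg_dry - k*moisture = 159 - 19*1.5 = 130.5 deg C

130.5 deg C


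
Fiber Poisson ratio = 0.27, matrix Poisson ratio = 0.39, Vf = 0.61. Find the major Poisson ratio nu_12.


nu_12 = nu_f*Vf + nu_m*(1-Vf) = 0.27*0.61 + 0.39*0.39 = 0.3168

0.3168


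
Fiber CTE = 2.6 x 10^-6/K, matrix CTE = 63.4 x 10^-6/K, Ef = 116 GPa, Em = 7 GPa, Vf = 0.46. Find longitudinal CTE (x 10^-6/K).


E1 = Ef*Vf + Em*(1-Vf) = 57.14
alpha_1 = (alpha_f*Ef*Vf + alpha_m*Em*(1-Vf))/E1 = 6.62 x 10^-6/K

6.62 x 10^-6/K


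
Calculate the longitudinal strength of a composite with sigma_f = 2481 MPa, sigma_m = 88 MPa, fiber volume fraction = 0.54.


sigma_1 = sigma_f*Vf + sigma_m*(1-Vf) = 2481*0.54 + 88*0.46 = 1380.2 MPa

1380.2 MPa


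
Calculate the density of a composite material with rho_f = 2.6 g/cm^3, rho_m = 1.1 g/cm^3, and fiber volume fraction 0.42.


rho_c = rho_f*Vf + rho_m*(1-Vf) = 2.6*0.42 + 1.1*0.58 = 1.73 g/cm^3

1.73 g/cm^3


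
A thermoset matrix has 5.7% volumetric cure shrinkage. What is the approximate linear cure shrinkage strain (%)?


Linear shrinkage ≈ vol_shrink/3 = 5.7/3 = 1.9%

1.9%


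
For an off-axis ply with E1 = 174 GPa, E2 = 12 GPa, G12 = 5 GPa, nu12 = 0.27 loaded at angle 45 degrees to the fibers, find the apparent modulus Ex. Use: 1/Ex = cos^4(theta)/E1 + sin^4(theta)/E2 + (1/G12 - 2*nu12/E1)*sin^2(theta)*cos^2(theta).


cos^4(45) = 0.25, sin^4(45) = 0.25, sin^2(45)*cos^2(45) = 0.25
1/G12 - 2*nu12/E1 = 1/5 - 2*0.27/174 = 0.196897 GPa^-1
1/Ex = 0.25/174 + 0.25/12 + 0.196897*0.25 = 0.0714943 GPa^-1
Ex = 13.99 GPa

13.99 GPa


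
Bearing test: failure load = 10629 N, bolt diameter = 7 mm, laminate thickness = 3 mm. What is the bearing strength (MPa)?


sigma_br = F/(d*h) = 10629/(7*3) = 506.1 MPa

506.1 MPa


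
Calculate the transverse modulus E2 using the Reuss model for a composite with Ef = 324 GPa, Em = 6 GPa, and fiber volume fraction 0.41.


1/E2 = Vf/Ef + (1-Vf)/Em = 0.41/324 + 0.59/6
E2 = 10.04 GPa

10.04 GPa


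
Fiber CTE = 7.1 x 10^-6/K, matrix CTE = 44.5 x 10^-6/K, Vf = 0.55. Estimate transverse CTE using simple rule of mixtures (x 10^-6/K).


alpha_2 = alpha_f*Vf + alpha_m*(1-Vf) = 7.1*0.55 + 44.5*0.45 = 23.9 x 10^-6/K

23.9 x 10^-6/K


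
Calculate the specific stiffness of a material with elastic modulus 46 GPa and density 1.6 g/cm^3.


Specific stiffness = E/rho = 46/1.6 = 28.8 GPa/(g/cm^3)

28.8 GPa/(g/cm^3)


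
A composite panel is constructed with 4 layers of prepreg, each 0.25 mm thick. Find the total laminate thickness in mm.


h = n * t_ply = 4 * 0.25 = 1.0 mm

1.0 mm


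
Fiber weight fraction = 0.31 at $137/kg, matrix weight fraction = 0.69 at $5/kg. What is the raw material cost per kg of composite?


Cost = cost_f*Wf + cost_m*Wm = 137*0.31 + 5*0.69 = $45.92/kg

$45.92/kg


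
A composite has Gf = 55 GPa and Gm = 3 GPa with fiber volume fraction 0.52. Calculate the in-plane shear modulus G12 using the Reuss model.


1/G12 = Vf/Gf + (1-Vf)/Gm = 0.52/55 + 0.48/3
G12 = 5.9 GPa

5.9 GPa


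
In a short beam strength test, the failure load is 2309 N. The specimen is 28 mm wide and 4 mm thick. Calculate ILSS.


ILSS = 3F/(4bh) = 3*2309/(4*28*4) = 15.46 MPa

15.46 MPa


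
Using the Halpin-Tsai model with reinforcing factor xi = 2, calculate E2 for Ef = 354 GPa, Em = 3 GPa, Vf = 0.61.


eta = (Ef/Em - 1)/(Ef/Em + xi) = (118.0 - 1)/(118.0 + 2) = 0.975
E2 = Em*(1+xi*eta*Vf)/(1-eta*Vf) = 16.21 GPa

16.21 GPa


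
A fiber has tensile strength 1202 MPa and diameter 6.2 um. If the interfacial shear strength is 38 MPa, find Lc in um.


Lc = sigma_f * d / (2 * tau_i) = 1202 * 6.2 / (2 * 38) = 98.1 um

98.1 um


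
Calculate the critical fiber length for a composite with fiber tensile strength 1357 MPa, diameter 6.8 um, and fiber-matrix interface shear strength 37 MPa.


Lc = sigma_f * d / (2 * tau_i) = 1357 * 6.8 / (2 * 37) = 124.7 um

124.7 um


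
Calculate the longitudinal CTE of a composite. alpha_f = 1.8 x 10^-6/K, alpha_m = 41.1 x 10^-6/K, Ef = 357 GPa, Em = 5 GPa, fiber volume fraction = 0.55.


E1 = Ef*Vf + Em*(1-Vf) = 198.6
alpha_1 = (alpha_f*Ef*Vf + alpha_m*Em*(1-Vf))/E1 = 2.25 x 10^-6/K

2.25 x 10^-6/K


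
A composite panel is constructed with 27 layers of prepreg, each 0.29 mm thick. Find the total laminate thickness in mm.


h = n * t_ply = 27 * 0.29 = 7.83 mm

7.83 mm


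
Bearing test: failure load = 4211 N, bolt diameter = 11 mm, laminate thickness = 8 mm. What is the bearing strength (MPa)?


sigma_br = F/(d*h) = 4211/(11*8) = 47.9 MPa

47.9 MPa


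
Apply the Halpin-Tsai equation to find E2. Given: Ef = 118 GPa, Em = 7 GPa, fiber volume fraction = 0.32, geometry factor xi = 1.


eta = (Ef/Em - 1)/(Ef/Em + xi) = (16.8571 - 1)/(16.8571 + 1) = 0.888
E2 = Em*(1+xi*eta*Vf)/(1-eta*Vf) = 12.56 GPa

12.56 GPa


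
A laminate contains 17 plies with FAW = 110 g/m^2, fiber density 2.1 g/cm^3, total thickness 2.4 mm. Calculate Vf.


Vf = n * FAW / (rho_f * h * 1000) = 17 * 110 / (2.1 * 2.4 * 1000) = 0.371

0.371


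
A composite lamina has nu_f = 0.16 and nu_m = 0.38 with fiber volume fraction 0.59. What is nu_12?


nu_12 = nu_f*Vf + nu_m*(1-Vf) = 0.16*0.59 + 0.38*0.41 = 0.2502

0.2502


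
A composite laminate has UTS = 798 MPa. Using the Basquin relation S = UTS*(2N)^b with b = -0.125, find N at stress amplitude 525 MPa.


N = 0.5 * (S/UTS)^(1/b) = 0.5 * (525/798)^(1/-0.125) = 14.2468 cycles

14.2468 cycles


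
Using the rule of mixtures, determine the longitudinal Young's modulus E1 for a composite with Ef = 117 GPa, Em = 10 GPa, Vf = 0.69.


E1 = Ef*Vf + Em*(1-Vf) = 117*0.69 + 10*0.31 = 83.83 GPa

83.83 GPa


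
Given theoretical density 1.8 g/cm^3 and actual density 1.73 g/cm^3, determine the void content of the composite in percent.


Void% = (rho_theo - rho_actual)/rho_theo * 100 = (1.8 - 1.73)/1.8 * 100 = 3.89%

3.89%


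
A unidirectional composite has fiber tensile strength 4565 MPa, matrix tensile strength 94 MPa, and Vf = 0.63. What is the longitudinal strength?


sigma_1 = sigma_f*Vf + sigma_m*(1-Vf) = 4565*0.63 + 94*0.37 = 2910.7 MPa

2910.7 MPa


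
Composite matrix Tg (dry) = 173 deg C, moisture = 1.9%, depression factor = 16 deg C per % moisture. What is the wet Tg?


Tg_wet = Tg_dry - k*moisture = 173 - 16*1.9 = 142.6 deg C

142.6 deg C


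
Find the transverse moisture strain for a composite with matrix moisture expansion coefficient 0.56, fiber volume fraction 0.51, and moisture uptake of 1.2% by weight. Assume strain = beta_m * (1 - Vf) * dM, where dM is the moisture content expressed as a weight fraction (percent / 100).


dM = 1.2/100 = 0.012
strain = beta_m * (1-Vf) * dM = 0.56 * 0.49 * 0.012 = 0.0032928

0.0032928


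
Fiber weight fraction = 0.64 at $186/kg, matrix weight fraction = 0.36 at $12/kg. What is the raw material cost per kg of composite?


Cost = cost_f*Wf + cost_m*Wm = 186*0.64 + 12*0.36 = $123.36/kg

$123.36/kg


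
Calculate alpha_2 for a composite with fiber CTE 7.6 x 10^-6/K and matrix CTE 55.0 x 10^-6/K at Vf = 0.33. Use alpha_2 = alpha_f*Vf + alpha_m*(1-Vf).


alpha_2 = alpha_f*Vf + alpha_m*(1-Vf) = 7.6*0.33 + 55.0*0.67 = 39.4 x 10^-6/K

39.4 x 10^-6/K


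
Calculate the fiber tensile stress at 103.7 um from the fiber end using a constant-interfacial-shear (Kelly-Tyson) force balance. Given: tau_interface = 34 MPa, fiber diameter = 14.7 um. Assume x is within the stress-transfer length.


Force balance: sigma_f * (pi*d^2/4) = tau * (pi*d) * x  ->  sigma_f = 4 * tau * x / d
sigma_f = 4 * 34 * 103.7 / 14.7 = 959.4 MPa

959.4 MPa


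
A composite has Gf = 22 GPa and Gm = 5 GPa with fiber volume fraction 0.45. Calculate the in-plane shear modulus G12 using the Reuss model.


1/G12 = Vf/Gf + (1-Vf)/Gm = 0.45/22 + 0.55/5
G12 = 7.67 GPa

7.67 GPa


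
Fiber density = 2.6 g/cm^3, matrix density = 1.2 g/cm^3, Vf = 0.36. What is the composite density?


rho_c = rho_f*Vf + rho_m*(1-Vf) = 2.6*0.36 + 1.2*0.64 = 1.704 g/cm^3

1.704 g/cm^3


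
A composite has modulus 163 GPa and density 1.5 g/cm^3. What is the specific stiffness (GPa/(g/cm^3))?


Specific stiffness = E/rho = 163/1.5 = 108.7 GPa/(g/cm^3)

108.7 GPa/(g/cm^3)


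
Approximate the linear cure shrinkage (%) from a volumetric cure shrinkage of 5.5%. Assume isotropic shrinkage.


Linear shrinkage ≈ vol_shrink/3 = 5.5/3 = 1.833%

1.833%


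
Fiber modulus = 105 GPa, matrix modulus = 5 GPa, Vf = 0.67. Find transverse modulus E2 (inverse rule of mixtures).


1/E2 = Vf/Ef + (1-Vf)/Em = 0.67/105 + 0.33/5
E2 = 13.82 GPa

13.82 GPa


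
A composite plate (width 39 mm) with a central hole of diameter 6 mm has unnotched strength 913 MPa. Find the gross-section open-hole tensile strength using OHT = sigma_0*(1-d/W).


OHT = sigma_0*(1-d/W) = 913*(1-6/39) = 772.5 MPa

772.5 MPa


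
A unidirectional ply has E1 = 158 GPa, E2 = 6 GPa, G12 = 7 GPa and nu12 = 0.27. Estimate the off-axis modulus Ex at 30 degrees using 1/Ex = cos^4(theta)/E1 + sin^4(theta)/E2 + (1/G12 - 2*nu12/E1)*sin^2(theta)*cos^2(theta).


cos^4(30) = 0.5625, sin^4(30) = 0.0625, sin^2(30)*cos^2(30) = 0.1875
1/G12 - 2*nu12/E1 = 1/7 - 2*0.27/158 = 0.139439 GPa^-1
1/Ex = 0.5625/158 + 0.0625/6 + 0.139439*0.1875 = 0.0401217 GPa^-1
Ex = 24.92 GPa

24.92 GPa


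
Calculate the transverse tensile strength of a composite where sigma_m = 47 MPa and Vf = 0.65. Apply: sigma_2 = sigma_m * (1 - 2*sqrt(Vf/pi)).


factor = 1 - 2*sqrt(0.65/pi) = 0.0903
sigma_2 = 47 * 0.0903 = 4.24 MPa

4.24 MPa


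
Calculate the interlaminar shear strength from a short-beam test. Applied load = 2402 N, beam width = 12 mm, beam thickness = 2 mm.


ILSS = 3F/(4bh) = 3*2402/(4*12*2) = 75.06 MPa

75.06 MPa


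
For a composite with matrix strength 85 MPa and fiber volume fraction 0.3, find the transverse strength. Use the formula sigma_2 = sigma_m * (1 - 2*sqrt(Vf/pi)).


factor = 1 - 2*sqrt(0.3/pi) = 0.382
sigma_2 = 85 * 0.382 = 32.47 MPa

32.47 MPa


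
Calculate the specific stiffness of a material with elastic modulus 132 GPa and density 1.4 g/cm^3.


Specific stiffness = E/rho = 132/1.4 = 94.3 GPa/(g/cm^3)

94.3 GPa/(g/cm^3)


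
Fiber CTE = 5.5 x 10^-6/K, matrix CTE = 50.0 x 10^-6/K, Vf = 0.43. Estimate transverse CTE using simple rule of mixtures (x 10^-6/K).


alpha_2 = alpha_f*Vf + alpha_m*(1-Vf) = 5.5*0.43 + 50.0*0.57 = 30.9 x 10^-6/K

30.9 x 10^-6/K


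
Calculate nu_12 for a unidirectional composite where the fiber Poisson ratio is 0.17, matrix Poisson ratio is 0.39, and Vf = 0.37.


nu_12 = nu_f*Vf + nu_m*(1-Vf) = 0.17*0.37 + 0.39*0.63 = 0.3086

0.3086


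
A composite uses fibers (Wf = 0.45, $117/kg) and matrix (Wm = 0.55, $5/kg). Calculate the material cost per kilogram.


Cost = cost_f*Wf + cost_m*Wm = 117*0.45 + 5*0.55 = $55.4/kg

$55.4/kg


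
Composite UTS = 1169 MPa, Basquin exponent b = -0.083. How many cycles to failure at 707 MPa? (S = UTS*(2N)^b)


N = 0.5 * (S/UTS)^(1/b) = 0.5 * (707/1169)^(1/-0.083) = 213.9125 cycles

213.9125 cycles


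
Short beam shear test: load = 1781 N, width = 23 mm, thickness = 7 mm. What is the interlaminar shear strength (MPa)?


ILSS = 3F/(4bh) = 3*1781/(4*23*7) = 8.3 MPa

8.3 MPa


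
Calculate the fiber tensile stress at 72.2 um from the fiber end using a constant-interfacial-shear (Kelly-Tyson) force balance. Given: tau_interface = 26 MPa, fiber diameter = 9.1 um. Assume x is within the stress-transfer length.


Force balance: sigma_f * (pi*d^2/4) = tau * (pi*d) * x  ->  sigma_f = 4 * tau * x / d
sigma_f = 4 * 26 * 72.2 / 9.1 = 825.1 MPa

825.1 MPa


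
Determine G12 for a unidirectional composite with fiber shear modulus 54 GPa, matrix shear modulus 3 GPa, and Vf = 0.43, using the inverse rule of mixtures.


1/G12 = Vf/Gf + (1-Vf)/Gm = 0.43/54 + 0.57/3
G12 = 5.05 GPa

5.05 GPa


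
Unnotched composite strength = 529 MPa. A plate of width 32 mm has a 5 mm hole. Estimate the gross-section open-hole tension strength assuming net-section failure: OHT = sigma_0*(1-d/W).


OHT = sigma_0*(1-d/W) = 529*(1-5/32) = 446.3 MPa

446.3 MPa


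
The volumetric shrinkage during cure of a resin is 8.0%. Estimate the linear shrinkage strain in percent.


Linear shrinkage ≈ vol_shrink/3 = 8.0/3 = 2.667%

2.667%


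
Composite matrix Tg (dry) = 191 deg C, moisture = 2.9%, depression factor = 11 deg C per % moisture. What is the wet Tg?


Tg_wet = Tg_dry - k*moisture = 191 - 11*2.9 = 159.1 deg C

159.1 deg C


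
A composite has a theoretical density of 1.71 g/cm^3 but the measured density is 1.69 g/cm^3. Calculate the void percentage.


Void% = (rho_theo - rho_actual)/rho_theo * 100 = (1.71 - 1.69)/1.71 * 100 = 1.17%

1.17%


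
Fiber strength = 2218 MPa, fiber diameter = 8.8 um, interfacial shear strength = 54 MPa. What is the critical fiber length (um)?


Lc = sigma_f * d / (2 * tau_i) = 2218 * 8.8 / (2 * 54) = 180.7 um

180.7 um


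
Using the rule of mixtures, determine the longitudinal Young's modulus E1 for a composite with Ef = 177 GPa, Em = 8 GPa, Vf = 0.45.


E1 = Ef*Vf + Em*(1-Vf) = 177*0.45 + 8*0.55 = 84.05 GPa

84.05 GPa


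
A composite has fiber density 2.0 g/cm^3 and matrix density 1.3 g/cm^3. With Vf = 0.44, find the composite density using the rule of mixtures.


rho_c = rho_f*Vf + rho_m*(1-Vf) = 2.0*0.44 + 1.3*0.56 = 1.608 g/cm^3

1.608 g/cm^3


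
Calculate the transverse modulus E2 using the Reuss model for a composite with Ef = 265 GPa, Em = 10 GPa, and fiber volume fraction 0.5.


1/E2 = Vf/Ef + (1-Vf)/Em = 0.5/265 + 0.5/10
E2 = 19.27 GPa

19.27 GPa


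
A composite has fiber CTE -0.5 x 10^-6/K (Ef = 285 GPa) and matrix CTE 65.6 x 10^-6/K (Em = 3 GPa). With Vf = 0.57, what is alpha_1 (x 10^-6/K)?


E1 = Ef*Vf + Em*(1-Vf) = 163.74
alpha_1 = (alpha_f*Ef*Vf + alpha_m*Em*(1-Vf))/E1 = 0.02 x 10^-6/K

0.02 x 10^-6/K


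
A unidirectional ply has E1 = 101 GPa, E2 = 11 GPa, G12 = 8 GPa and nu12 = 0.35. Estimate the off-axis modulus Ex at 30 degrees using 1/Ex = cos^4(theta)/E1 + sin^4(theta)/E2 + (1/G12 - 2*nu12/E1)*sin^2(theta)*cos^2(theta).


cos^4(30) = 0.5625, sin^4(30) = 0.0625, sin^2(30)*cos^2(30) = 0.1875
1/G12 - 2*nu12/E1 = 1/8 - 2*0.35/101 = 0.118069 GPa^-1
1/Ex = 0.5625/101 + 0.0625/11 + 0.118069*0.1875 = 0.0333891 GPa^-1
Ex = 29.95 GPa

29.95 GPa


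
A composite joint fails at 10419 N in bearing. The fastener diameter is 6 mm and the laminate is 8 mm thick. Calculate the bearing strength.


sigma_br = F/(d*h) = 10419/(6*8) = 217.1 MPa

217.1 MPa


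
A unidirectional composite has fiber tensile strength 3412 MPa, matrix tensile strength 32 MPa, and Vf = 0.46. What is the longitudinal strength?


sigma_1 = sigma_f*Vf + sigma_m*(1-Vf) = 3412*0.46 + 32*0.54 = 1586.8 MPa

1586.8 MPa


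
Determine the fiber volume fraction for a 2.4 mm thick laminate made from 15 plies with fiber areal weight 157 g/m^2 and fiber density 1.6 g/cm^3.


Vf = n * FAW / (rho_f * h * 1000) = 15 * 157 / (1.6 * 2.4 * 1000) = 0.6133

0.6133


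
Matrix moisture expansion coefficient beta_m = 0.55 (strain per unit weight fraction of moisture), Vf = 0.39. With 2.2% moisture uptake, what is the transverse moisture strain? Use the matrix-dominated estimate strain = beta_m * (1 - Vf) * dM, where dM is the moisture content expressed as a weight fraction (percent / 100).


dM = 2.2/100 = 0.022
strain = beta_m * (1-Vf) * dM = 0.55 * 0.61 * 0.022 = 0.007381

0.007381


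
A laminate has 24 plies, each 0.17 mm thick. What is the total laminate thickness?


h = n * t_ply = 24 * 0.17 = 4.08 mm

4.08 mm


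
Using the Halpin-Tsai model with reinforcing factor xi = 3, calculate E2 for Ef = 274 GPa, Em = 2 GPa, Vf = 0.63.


eta = (Ef/Em - 1)/(Ef/Em + xi) = (137.0 - 1)/(137.0 + 3) = 0.9714
E2 = Em*(1+xi*eta*Vf)/(1-eta*Vf) = 14.62 GPa

14.62 GPa


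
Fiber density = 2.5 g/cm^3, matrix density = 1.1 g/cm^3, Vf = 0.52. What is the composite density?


rho_c = rho_f*Vf + rho_m*(1-Vf) = 2.5*0.52 + 1.1*0.48 = 1.828 g/cm^3

1.828 g/cm^3


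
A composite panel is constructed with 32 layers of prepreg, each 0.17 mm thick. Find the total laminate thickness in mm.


h = n * t_ply = 32 * 0.17 = 5.44 mm

5.44 mm


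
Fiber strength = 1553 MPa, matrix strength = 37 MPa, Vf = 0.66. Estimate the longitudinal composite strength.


sigma_1 = sigma_f*Vf + sigma_m*(1-Vf) = 1553*0.66 + 37*0.34 = 1037.6 MPa

1037.6 MPa


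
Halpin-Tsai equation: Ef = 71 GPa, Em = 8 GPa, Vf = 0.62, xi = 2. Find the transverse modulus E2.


eta = (Ef/Em - 1)/(Ef/Em + xi) = (8.875 - 1)/(8.875 + 2) = 0.7241
E2 = Em*(1+xi*eta*Vf)/(1-eta*Vf) = 27.55 GPa

27.55 GPa


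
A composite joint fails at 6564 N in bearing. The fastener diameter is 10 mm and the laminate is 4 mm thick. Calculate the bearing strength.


sigma_br = F/(d*h) = 6564/(10*4) = 164.1 MPa

164.1 MPa


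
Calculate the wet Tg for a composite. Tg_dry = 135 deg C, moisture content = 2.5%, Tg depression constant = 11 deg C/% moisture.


Tg_wet = Tg_dry - k*moisture = 135 - 11*2.5 = 107.5 deg C

107.5 deg C


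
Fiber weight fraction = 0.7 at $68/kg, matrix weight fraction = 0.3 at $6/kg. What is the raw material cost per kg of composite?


Cost = cost_f*Wf + cost_m*Wm = 68*0.7 + 6*0.3 = $49.4/kg

$49.4/kg


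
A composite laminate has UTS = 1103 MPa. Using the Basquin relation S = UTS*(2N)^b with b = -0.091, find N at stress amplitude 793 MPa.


N = 0.5 * (S/UTS)^(1/b) = 0.5 * (793/1103)^(1/-0.091) = 18.7811 cycles

18.7811 cycles


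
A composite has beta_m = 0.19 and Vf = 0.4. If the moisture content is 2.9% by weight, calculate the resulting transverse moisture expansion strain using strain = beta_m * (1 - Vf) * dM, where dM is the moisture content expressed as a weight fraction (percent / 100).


dM = 2.9/100 = 0.029
strain = beta_m * (1-Vf) * dM = 0.19 * 0.6 * 0.029 = 0.003306

0.003306


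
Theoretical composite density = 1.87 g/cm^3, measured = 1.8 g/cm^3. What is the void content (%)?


Void% = (rho_theo - rho_actual)/rho_theo * 100 = (1.87 - 1.8)/1.87 * 100 = 3.74%

3.74%


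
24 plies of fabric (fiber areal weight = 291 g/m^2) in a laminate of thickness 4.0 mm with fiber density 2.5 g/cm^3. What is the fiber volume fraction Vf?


Vf = n * FAW / (rho_f * h * 1000) = 24 * 291 / (2.5 * 4.0 * 1000) = 0.6984

0.6984


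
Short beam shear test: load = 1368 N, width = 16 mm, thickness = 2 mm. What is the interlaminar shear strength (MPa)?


ILSS = 3F/(4bh) = 3*1368/(4*16*2) = 32.06 MPa

32.06 MPa


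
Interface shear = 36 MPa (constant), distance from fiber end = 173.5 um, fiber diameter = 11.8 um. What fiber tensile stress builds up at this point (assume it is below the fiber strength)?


Force balance: sigma_f * (pi*d^2/4) = tau * (pi*d) * x  ->  sigma_f = 4 * tau * x / d
sigma_f = 4 * 36 * 173.5 / 11.8 = 2117.3 MPa

2117.3 MPa


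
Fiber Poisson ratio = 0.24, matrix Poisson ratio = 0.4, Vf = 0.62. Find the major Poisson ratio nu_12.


nu_12 = nu_f*Vf + nu_m*(1-Vf) = 0.24*0.62 + 0.4*0.38 = 0.3008

0.3008


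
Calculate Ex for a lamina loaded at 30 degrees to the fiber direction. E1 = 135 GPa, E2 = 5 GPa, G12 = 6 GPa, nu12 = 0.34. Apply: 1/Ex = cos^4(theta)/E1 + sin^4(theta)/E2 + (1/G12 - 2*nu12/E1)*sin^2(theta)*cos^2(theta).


cos^4(30) = 0.5625, sin^4(30) = 0.0625, sin^2(30)*cos^2(30) = 0.1875
1/G12 - 2*nu12/E1 = 1/6 - 2*0.34/135 = 0.16163 GPa^-1
1/Ex = 0.5625/135 + 0.0625/5 + 0.16163*0.1875 = 0.0469722 GPa^-1
Ex = 21.29 GPa

21.29 GPa


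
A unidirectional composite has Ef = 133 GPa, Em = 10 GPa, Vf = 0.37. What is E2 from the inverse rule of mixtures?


1/E2 = Vf/Ef + (1-Vf)/Em = 0.37/133 + 0.63/10
E2 = 15.2 GPa

15.2 GPa


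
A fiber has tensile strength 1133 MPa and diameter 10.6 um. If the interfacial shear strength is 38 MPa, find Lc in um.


Lc = sigma_f * d / (2 * tau_i) = 1133 * 10.6 / (2 * 38) = 158.0 um

158.0 um


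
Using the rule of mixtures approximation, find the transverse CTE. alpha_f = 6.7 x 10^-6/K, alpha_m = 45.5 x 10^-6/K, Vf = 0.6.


alpha_2 = alpha_f*Vf + alpha_m*(1-Vf) = 6.7*0.6 + 45.5*0.4 = 22.2 x 10^-6/K

22.2 x 10^-6/K


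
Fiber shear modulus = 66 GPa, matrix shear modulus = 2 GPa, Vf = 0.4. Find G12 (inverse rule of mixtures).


1/G12 = Vf/Gf + (1-Vf)/Gm = 0.4/66 + 0.6/2
G12 = 3.27 GPa

3.27 GPa


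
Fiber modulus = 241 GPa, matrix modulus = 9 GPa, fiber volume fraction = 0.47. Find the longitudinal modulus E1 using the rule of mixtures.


E1 = Ef*Vf + Em*(1-Vf) = 241*0.47 + 9*0.53 = 118.04 GPa

118.04 GPa


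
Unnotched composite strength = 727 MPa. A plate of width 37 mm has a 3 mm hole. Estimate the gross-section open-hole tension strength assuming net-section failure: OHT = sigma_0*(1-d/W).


OHT = sigma_0*(1-d/W) = 727*(1-3/37) = 668.1 MPa

668.1 MPa


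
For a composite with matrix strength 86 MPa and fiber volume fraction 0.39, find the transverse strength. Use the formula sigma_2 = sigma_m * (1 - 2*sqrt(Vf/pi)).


factor = 1 - 2*sqrt(0.39/pi) = 0.2953
sigma_2 = 86 * 0.2953 = 25.4 MPa

25.4 MPa


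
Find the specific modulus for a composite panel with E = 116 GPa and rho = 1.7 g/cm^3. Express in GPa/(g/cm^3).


Specific stiffness = E/rho = 116/1.7 = 68.2 GPa/(g/cm^3)

68.2 GPa/(g/cm^3)


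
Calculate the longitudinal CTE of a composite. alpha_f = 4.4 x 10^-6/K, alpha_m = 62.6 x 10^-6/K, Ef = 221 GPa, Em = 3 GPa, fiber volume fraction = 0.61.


E1 = Ef*Vf + Em*(1-Vf) = 135.98
alpha_1 = (alpha_f*Ef*Vf + alpha_m*Em*(1-Vf))/E1 = 4.9 x 10^-6/K

4.9 x 10^-6/K


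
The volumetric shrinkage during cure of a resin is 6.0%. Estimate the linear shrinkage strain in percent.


Linear shrinkage ≈ vol_shrink/3 = 6.0/3 = 2.0%

2.0%


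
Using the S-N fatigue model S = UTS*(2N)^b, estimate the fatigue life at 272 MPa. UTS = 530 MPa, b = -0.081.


N = 0.5 * (S/UTS)^(1/b) = 0.5 * (272/530)^(1/-0.081) = 1886.2498 cycles

1886.2498 cycles


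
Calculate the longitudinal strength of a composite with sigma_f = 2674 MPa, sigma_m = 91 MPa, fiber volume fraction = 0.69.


sigma_1 = sigma_f*Vf + sigma_m*(1-Vf) = 2674*0.69 + 91*0.31 = 1873.3 MPa

1873.3 MPa


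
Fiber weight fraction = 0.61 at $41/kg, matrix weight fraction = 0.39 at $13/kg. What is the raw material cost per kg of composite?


Cost = cost_f*Wf + cost_m*Wm = 41*0.61 + 13*0.39 = $30.08/kg

$30.08/kg


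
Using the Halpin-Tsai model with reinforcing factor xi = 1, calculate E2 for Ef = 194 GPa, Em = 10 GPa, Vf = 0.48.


eta = (Ef/Em - 1)/(Ef/Em + xi) = (19.4 - 1)/(19.4 + 1) = 0.902
E2 = Em*(1+xi*eta*Vf)/(1-eta*Vf) = 25.27 GPa

25.27 GPa


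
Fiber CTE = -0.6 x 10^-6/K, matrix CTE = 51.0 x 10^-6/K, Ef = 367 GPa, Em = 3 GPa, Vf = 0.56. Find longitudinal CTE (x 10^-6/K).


E1 = Ef*Vf + Em*(1-Vf) = 206.84
alpha_1 = (alpha_f*Ef*Vf + alpha_m*Em*(1-Vf))/E1 = -0.27 x 10^-6/K

-0.27 x 10^-6/K


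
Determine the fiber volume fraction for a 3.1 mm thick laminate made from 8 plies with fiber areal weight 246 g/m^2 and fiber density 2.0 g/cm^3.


Vf = n * FAW / (rho_f * h * 1000) = 8 * 246 / (2.0 * 3.1 * 1000) = 0.3174

0.3174


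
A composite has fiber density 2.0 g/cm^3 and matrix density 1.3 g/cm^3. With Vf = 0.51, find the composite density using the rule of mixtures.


rho_c = rho_f*Vf + rho_m*(1-Vf) = 2.0*0.51 + 1.3*0.49 = 1.657 g/cm^3

1.657 g/cm^3


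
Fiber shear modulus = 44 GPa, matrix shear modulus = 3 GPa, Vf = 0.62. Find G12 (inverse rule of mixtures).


1/G12 = Vf/Gf + (1-Vf)/Gm = 0.62/44 + 0.38/3
G12 = 7.1 GPa

7.1 GPa


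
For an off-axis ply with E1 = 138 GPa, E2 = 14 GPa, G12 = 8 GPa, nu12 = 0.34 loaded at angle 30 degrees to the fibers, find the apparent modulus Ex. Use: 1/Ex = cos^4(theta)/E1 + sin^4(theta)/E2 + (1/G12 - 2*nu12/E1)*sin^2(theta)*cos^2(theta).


cos^4(30) = 0.5625, sin^4(30) = 0.0625, sin^2(30)*cos^2(30) = 0.1875
1/G12 - 2*nu12/E1 = 1/8 - 2*0.34/138 = 0.120072 GPa^-1
1/Ex = 0.5625/138 + 0.0625/14 + 0.120072*0.1875 = 0.031054 GPa^-1
Ex = 32.2 GPa

32.2 GPa


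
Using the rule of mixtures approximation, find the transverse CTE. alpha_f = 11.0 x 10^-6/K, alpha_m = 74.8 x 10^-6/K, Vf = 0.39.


alpha_2 = alpha_f*Vf + alpha_m*(1-Vf) = 11.0*0.39 + 74.8*0.61 = 49.9 x 10^-6/K

49.9 x 10^-6/K


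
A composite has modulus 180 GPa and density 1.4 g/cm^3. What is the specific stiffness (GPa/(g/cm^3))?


Specific stiffness = E/rho = 180/1.4 = 128.6 GPa/(g/cm^3)

128.6 GPa/(g/cm^3)


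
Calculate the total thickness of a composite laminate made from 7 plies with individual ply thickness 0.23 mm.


h = n * t_ply = 7 * 0.23 = 1.61 mm

1.61 mm


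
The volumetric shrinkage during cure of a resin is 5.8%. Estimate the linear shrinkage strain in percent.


Linear shrinkage ≈ vol_shrink/3 = 5.8/3 = 1.933%

1.933%


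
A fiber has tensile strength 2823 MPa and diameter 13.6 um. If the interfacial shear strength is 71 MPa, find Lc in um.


Lc = sigma_f * d / (2 * tau_i) = 2823 * 13.6 / (2 * 71) = 270.4 um

270.4 um


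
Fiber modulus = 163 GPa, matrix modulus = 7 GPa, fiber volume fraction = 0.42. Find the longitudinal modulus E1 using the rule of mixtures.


E1 = Ef*Vf + Em*(1-Vf) = 163*0.42 + 7*0.58 = 72.52 GPa

72.52 GPa


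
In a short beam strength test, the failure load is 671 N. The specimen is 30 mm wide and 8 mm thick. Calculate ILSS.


ILSS = 3F/(4bh) = 3*671/(4*30*8) = 2.1 MPa

2.1 MPa


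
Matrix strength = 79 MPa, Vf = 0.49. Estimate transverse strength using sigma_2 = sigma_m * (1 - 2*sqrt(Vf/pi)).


factor = 1 - 2*sqrt(0.49/pi) = 0.2101
sigma_2 = 79 * 0.2101 = 16.6 MPa

16.6 MPa


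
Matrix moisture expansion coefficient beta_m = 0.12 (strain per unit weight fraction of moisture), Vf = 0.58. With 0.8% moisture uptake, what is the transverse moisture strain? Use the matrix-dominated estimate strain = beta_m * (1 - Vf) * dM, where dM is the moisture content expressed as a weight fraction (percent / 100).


dM = 0.8/100 = 0.008
strain = beta_m * (1-Vf) * dM = 0.12 * 0.42 * 0.008 = 0.0004032

0.0004032
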